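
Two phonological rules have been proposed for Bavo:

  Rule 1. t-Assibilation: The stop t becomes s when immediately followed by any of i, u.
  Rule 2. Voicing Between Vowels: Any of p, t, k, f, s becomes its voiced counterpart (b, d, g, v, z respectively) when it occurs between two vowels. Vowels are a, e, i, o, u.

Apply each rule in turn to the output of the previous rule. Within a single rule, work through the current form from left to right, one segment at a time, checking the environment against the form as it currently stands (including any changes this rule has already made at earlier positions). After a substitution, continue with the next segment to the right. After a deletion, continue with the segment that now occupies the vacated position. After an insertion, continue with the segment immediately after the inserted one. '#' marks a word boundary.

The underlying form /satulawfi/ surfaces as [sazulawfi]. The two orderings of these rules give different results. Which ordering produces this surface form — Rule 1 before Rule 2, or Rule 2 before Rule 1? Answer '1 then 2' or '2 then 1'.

Order 1 then 2:
  1 t-Assibilation: [satulawfi] → [sasulawfi]
  2 Voicing Between Vowels: [sasulawfi] → [sazulawfi]
  result: [sazulawfi]
Order 2 then 1:
  2 Voicing Between Vowels: [satulawfi] → [sadulawfi]
  1 t-Assibilation: no change — [sadulawfi]
  result: [sadulawfi]

1 then 2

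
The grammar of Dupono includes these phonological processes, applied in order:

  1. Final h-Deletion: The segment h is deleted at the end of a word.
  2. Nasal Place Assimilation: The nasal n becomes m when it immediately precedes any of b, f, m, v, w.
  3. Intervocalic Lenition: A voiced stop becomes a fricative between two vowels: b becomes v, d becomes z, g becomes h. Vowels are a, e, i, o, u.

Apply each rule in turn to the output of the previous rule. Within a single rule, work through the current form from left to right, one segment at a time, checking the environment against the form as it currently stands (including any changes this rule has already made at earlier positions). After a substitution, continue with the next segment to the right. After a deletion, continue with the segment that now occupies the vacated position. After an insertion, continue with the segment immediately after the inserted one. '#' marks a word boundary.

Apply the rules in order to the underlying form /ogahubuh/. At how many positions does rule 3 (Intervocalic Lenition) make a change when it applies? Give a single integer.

1 Final h-Deletion: [ogahubuh] → [ogahubu]
2 Nasal Place Assimilation: no change — [ogahubu]
3 Intervocalic Lenition: [ogahubu] → [ohahuvu]
Rule 3 changed 2 position(s).

2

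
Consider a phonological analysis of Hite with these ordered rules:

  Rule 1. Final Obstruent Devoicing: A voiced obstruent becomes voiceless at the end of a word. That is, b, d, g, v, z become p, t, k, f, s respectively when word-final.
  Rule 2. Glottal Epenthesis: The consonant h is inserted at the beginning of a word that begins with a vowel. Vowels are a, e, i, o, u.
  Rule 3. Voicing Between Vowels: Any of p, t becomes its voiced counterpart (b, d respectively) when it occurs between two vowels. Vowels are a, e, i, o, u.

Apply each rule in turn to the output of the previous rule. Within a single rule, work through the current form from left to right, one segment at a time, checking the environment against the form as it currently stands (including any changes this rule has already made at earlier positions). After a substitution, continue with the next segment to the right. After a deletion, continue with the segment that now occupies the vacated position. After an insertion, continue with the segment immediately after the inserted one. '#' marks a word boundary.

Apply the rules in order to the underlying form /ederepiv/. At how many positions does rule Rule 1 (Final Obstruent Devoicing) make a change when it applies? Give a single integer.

Rule 1 Final Obstruent Devoicing: [ederepiv] → [ederepif]
Rule 2 Glottal Epenthesis: [ederepif] → [hederepif]
Rule 3 Voicing Between Vowels: [hederepif] → [hederebif]
Rule Rule 1 changed 1 position(s).

1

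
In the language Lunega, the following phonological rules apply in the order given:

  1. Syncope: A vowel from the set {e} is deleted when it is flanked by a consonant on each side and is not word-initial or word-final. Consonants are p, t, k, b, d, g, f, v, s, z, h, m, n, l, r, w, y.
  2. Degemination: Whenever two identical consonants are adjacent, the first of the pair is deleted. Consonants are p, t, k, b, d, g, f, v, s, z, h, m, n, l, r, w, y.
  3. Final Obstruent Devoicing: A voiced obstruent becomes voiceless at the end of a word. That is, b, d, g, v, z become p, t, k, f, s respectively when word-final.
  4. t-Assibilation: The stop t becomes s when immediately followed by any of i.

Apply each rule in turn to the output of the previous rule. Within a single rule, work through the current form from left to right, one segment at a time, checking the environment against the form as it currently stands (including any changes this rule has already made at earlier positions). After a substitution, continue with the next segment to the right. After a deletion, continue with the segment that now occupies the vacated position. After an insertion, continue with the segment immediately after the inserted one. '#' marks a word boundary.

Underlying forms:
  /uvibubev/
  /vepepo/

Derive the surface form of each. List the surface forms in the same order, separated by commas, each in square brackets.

/uvibubev/:
  1 Syncope: [uvibubev] → [uvibubv]
  2 Degemination: no change — [uvibubv]
  3 Final Obstruent Devoicing: [uvibubv] → [uvibubf]
  4 t-Assibilation: no change — [uvibubf]
/vepepo/:
  1 Syncope: [vepepo] → [vppo]
  2 Degemination: [vppo] → [vpo]
  3 Final Obstruent Devoicing: no change — [vpo]
  4 t-Assibilation: no change — [vpo]

[uvibubf], [vpo]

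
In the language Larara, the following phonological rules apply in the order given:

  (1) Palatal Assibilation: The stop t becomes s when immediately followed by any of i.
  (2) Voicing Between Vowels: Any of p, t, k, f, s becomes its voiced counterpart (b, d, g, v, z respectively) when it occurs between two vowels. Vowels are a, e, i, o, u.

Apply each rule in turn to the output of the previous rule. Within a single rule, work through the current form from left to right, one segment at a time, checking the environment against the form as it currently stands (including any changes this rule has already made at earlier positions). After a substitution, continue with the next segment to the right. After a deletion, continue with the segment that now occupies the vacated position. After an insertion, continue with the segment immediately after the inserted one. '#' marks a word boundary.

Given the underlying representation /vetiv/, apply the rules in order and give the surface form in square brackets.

[veziv]

(1) Palatal Assibilation: [vetiv] → [vesiv]
(2) Voicing Between Vowels: [vesiv] → [veziv]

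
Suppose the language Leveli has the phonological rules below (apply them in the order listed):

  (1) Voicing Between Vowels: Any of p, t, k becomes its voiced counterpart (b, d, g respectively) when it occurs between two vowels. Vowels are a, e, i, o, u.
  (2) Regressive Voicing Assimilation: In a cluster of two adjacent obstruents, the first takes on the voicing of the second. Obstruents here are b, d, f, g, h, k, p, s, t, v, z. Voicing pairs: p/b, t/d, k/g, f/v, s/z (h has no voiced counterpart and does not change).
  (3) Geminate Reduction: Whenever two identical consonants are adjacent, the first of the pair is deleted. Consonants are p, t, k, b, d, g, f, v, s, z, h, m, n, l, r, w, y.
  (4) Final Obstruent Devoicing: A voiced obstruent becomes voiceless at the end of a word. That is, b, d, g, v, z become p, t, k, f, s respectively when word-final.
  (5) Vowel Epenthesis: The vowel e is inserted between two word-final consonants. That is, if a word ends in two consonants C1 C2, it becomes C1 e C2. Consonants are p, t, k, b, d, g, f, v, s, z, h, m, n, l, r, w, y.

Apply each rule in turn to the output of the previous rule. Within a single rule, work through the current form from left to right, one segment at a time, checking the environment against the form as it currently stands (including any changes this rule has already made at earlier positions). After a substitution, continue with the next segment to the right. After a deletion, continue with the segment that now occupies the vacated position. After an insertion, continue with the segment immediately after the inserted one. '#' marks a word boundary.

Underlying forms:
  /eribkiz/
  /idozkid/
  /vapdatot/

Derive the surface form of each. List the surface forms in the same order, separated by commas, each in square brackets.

[eripkis], [idoskit], [vabdadot]

/eribkiz/:
  (1) Voicing Between Vowels: no change — [eribkiz]
  (2) Regressive Voicing Assimilation: [eribkiz] → [eripkiz]
  (3) Geminate Reduction: no change — [eripkiz]
  (4) Final Obstruent Devoicing: [eripkiz] → [eripkis]
  (5) Vowel Epenthesis: no change — [eripkis]
/idozkid/:
  (1) Voicing Between Vowels: no change — [idozkid]
  (2) Regressive Voicing Assimilation: [idozkid] → [idoskid]
  (3) Geminate Reduction: no change — [idoskid]
  (4) Final Obstruent Devoicing: [idoskid] → [idoskit]
  (5) Vowel Epenthesis: no change — [idoskit]
/vapdatot/:
  (1) Voicing Between Vowels: [vapdatot] → [vapdadot]
  (2) Regressive Voicing Assimilation: [vapdadot] → [vabdadot]
  (3) Geminate Reduction: no change — [vabdadot]
  (4) Final Obstruent Devoicing: no change — [vabdadot]
  (5) Vowel Epenthesis: no change — [vabdadot]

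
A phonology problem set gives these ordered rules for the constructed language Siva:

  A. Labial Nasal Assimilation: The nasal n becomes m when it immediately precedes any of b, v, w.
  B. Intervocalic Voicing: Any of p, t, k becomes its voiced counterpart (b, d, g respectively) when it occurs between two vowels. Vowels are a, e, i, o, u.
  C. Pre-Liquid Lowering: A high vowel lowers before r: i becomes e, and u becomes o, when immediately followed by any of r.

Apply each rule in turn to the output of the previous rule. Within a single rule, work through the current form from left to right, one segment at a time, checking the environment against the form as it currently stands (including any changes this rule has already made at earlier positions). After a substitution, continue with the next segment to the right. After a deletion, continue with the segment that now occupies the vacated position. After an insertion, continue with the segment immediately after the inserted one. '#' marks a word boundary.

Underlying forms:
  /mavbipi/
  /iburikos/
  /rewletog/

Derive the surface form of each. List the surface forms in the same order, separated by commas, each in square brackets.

[mavbibi], [iborigos], [rewledog]

/mavbipi/:
  A Labial Nasal Assimilation: no change — [mavbipi]
  B Intervocalic Voicing: [mavbipi] → [mavbibi]
  C Pre-Liquid Lowering: no change — [mavbibi]
/iburikos/:
  A Labial Nasal Assimilation: no change — [iburikos]
  B Intervocalic Voicing: [iburikos] → [iburigos]
  C Pre-Liquid Lowering: [iburigos] → [iborigos]
/rewletog/:
  A Labial Nasal Assimilation: no change — [rewletog]
  B Intervocalic Voicing: [rewletog] → [rewledog]
  C Pre-Liquid Lowering: no change — [rewledog]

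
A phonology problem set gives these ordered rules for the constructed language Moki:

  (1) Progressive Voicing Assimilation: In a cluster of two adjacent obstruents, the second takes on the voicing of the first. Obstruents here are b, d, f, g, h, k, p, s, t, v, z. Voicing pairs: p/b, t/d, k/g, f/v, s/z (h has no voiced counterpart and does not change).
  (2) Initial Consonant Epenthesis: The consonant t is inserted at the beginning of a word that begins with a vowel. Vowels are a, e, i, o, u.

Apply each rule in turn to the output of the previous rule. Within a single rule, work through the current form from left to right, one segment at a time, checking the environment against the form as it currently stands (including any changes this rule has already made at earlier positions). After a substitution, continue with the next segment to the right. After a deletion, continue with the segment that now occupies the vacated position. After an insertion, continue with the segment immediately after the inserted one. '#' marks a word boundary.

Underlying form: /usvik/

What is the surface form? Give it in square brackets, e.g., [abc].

(1) Progressive Voicing Assimilation: [usvik] → [usfik]
(2) Initial Consonant Epenthesis: [usfik] → [tusfik]

[tusfik]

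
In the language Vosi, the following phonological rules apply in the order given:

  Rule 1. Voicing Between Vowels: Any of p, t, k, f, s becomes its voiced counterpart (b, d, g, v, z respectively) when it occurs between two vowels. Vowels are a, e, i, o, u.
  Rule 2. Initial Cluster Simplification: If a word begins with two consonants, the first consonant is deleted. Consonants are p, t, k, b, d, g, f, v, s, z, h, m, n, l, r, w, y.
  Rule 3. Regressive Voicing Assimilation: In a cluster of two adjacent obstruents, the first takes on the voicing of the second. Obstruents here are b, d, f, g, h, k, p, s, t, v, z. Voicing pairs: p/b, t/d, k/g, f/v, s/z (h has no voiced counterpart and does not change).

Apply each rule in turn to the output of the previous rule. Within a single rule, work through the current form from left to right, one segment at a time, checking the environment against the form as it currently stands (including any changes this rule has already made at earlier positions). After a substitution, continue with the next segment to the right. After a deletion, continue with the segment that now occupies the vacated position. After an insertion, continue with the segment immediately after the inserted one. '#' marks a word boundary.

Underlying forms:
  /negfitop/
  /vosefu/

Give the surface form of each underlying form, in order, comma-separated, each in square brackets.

/negfitop/:
  Rule 1 Voicing Between Vowels: [negfitop] → [negfidop]
  Rule 2 Initial Cluster Simplification: no change — [negfidop]
  Rule 3 Regressive Voicing Assimilation: [negfidop] → [nekfidop]
/vosefu/:
  Rule 1 Voicing Between Vowels: [vosefu] → [vozevu]
  Rule 2 Initial Cluster Simplification: no change — [vozevu]
  Rule 3 Regressive Voicing Assimilation: no change — [vozevu]

[nekfidop], [vozevu]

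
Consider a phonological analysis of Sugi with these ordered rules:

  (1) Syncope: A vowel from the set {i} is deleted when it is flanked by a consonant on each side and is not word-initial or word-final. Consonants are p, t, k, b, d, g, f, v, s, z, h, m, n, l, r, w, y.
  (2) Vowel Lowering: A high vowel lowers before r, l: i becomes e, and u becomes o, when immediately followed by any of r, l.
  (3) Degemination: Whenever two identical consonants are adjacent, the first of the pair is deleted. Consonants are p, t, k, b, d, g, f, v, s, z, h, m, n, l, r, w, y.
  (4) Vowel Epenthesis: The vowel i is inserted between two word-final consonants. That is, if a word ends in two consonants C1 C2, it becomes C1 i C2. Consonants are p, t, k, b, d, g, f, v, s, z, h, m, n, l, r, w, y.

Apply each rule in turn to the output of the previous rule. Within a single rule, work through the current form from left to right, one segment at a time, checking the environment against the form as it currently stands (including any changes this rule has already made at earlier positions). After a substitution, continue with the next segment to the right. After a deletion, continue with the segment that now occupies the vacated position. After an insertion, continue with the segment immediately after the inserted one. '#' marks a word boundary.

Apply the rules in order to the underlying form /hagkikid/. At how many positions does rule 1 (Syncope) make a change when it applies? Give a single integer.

2

(1) Syncope: [hagkikid] → [hagkkd]
(2) Vowel Lowering: no change — [hagkkd]
(3) Degemination: [hagkkd] → [hagkd]
(4) Vowel Epenthesis: [hagkd] → [hagkid]
Rule 1 changed 2 position(s).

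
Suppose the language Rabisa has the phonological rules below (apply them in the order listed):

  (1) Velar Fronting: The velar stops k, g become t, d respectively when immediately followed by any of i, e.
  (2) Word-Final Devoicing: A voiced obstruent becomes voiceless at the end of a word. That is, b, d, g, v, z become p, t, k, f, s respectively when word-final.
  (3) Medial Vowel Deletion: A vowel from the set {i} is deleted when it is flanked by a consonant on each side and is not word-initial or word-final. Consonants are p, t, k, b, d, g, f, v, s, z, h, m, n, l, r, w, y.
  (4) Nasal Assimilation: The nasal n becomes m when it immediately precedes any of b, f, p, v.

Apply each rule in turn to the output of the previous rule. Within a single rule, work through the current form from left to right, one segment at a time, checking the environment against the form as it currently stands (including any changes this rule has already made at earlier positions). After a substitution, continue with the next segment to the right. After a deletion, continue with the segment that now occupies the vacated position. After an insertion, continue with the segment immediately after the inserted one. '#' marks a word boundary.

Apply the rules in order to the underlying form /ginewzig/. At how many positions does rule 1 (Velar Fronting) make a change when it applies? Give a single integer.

1

(1) Velar Fronting: [ginewzig] → [dinewzig]
(2) Word-Final Devoicing: [dinewzig] → [dinewzik]
(3) Medial Vowel Deletion: [dinewzik] → [dnewzk]
(4) Nasal Assimilation: no change — [dnewzk]
Rule 1 changed 1 position(s).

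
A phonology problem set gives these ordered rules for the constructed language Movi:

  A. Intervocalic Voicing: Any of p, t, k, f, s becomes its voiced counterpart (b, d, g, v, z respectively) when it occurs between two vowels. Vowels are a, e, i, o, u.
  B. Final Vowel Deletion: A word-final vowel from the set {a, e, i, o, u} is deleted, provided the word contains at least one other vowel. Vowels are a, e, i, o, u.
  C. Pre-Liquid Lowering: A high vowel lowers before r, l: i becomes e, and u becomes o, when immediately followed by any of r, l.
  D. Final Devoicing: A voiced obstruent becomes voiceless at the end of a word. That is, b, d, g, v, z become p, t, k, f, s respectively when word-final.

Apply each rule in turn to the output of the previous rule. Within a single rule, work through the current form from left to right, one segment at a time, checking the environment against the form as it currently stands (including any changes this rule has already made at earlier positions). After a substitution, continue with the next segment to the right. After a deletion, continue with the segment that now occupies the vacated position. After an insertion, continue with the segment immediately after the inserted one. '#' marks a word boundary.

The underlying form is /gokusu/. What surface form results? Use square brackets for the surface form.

A Intervocalic Voicing: [gokusu] → [goguzu]
B Final Vowel Deletion: [goguzu] → [goguz]
C Pre-Liquid Lowering: no change — [goguz]
D Final Devoicing: [goguz] → [gogus]

[gogus]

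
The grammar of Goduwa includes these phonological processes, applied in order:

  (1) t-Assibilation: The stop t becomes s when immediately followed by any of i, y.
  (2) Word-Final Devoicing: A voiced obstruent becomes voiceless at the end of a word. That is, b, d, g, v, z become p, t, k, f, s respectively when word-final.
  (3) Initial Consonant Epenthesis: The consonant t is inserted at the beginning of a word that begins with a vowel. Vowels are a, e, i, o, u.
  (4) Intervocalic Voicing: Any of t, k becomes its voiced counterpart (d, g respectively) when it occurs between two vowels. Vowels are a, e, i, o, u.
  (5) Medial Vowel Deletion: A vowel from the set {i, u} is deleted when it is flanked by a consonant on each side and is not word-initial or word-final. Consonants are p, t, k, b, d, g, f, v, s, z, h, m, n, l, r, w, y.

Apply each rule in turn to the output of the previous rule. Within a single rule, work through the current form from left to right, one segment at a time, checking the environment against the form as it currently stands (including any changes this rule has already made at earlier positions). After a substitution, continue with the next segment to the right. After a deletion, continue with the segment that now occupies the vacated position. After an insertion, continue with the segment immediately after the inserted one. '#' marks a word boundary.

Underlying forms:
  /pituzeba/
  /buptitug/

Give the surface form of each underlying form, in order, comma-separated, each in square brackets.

/pituzeba/:
  (1) t-Assibilation: no change — [pituzeba]
  (2) Word-Final Devoicing: no change — [pituzeba]
  (3) Initial Consonant Epenthesis: no change — [pituzeba]
  (4) Intervocalic Voicing: [pituzeba] → [piduzeba]
  (5) Medial Vowel Deletion: [piduzeba] → [pdzeba]
/buptitug/:
  (1) t-Assibilation: [buptitug] → [bupsitug]
  (2) Word-Final Devoicing: [bupsitug] → [bupsituk]
  (3) Initial Consonant Epenthesis: no change — [bupsituk]
  (4) Intervocalic Voicing: [bupsituk] → [bupsiduk]
  (5) Medial Vowel Deletion: [bupsiduk] → [bpsdk]

[pdzeba], [bpsdk]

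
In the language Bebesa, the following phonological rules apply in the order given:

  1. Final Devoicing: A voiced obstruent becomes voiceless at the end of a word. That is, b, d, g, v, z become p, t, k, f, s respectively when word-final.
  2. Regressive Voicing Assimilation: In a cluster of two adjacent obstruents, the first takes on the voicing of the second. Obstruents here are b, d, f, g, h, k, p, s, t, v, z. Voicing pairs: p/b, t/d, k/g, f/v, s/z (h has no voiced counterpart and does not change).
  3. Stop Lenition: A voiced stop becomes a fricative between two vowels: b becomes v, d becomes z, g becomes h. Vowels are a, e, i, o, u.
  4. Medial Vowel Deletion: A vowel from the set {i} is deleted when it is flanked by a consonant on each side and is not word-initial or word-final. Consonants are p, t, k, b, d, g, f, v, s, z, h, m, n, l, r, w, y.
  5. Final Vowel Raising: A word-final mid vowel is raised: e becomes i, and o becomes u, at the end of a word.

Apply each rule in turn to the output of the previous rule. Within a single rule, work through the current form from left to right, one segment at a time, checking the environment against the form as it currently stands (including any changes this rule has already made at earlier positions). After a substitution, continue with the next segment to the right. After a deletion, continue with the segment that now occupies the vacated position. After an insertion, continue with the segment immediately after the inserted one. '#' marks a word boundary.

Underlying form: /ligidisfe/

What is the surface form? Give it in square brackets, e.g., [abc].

1 Final Devoicing: no change — [ligidisfe]
2 Regressive Voicing Assimilation: no change — [ligidisfe]
3 Stop Lenition: [ligidisfe] → [lihizisfe]
4 Medial Vowel Deletion: [lihizisfe] → [lhzsfe]
5 Final Vowel Raising: [lhzsfe] → [lhzsfi]

[lhzsfi]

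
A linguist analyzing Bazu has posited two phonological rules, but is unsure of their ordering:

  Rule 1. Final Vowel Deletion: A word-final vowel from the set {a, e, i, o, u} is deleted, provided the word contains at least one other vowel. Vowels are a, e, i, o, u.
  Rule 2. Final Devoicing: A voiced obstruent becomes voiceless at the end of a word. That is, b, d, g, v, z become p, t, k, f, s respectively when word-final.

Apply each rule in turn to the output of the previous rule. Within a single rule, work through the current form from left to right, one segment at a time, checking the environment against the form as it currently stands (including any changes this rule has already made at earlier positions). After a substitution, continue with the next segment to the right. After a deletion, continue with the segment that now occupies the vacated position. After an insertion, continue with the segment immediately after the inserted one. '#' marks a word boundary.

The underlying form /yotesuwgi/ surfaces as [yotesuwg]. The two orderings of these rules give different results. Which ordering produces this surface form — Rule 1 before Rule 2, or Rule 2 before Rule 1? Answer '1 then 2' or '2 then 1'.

Order 1 then 2:
  1 Final Vowel Deletion: [yotesuwgi] → [yotesuwg]
  2 Final Devoicing: [yotesuwg] → [yotesuwk]
  result: [yotesuwk]
Order 2 then 1:
  2 Final Devoicing: no change — [yotesuwgi]
  1 Final Vowel Deletion: [yotesuwgi] → [yotesuwg]
  result: [yotesuwg]

2 then 1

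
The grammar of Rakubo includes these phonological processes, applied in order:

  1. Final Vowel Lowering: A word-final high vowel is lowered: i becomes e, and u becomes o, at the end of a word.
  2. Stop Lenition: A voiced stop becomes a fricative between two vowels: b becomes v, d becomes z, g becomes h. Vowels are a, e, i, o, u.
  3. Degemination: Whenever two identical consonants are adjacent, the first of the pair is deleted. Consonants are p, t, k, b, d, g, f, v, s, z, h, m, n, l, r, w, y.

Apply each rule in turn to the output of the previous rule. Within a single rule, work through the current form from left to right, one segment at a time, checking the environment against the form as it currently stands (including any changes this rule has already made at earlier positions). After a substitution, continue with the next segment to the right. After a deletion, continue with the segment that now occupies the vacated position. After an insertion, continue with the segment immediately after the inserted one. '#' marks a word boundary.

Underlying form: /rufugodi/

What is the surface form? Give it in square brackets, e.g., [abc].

1 Final Vowel Lowering: [rufugodi] → [rufugode]
2 Stop Lenition: [rufugode] → [rufuhoze]
3 Degemination: no change — [rufuhoze]

[rufuhoze]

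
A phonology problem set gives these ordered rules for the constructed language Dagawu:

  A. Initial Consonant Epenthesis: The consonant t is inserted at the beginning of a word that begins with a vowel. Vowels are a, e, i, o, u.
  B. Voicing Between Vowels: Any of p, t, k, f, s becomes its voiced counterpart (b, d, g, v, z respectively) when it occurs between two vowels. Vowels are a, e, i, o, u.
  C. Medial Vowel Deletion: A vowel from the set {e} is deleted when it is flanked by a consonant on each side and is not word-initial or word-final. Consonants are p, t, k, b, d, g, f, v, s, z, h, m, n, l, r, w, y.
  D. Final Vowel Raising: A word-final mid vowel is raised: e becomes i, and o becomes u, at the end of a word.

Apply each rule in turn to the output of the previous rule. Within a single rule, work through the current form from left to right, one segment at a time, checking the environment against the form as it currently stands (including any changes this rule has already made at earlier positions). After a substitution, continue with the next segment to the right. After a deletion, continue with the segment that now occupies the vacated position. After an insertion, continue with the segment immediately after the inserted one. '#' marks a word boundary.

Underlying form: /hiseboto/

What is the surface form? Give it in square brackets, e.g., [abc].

[hizbodu]

A Initial Consonant Epenthesis: no change — [hiseboto]
B Voicing Between Vowels: [hiseboto] → [hizebodo]
C Medial Vowel Deletion: [hizebodo] → [hizbodo]
D Final Vowel Raising: [hizbodo] → [hizbodu]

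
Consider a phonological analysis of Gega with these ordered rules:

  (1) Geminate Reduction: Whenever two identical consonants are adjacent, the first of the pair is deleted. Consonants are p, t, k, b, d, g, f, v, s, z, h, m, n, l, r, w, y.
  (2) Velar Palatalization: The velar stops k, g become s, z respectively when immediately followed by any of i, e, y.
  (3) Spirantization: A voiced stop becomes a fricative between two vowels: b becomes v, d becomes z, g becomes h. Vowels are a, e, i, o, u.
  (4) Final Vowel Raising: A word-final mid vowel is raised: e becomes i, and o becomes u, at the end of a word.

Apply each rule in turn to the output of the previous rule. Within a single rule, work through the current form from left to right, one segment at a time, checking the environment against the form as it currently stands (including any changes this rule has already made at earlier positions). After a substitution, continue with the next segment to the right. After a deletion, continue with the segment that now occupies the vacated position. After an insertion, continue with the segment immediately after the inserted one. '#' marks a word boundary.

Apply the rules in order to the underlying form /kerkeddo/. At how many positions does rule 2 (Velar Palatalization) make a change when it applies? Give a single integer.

(1) Geminate Reduction: [kerkeddo] → [kerkedo]
(2) Velar Palatalization: [kerkedo] → [sersedo]
(3) Spirantization: [sersedo] → [sersezo]
(4) Final Vowel Raising: [sersezo] → [sersezu]
Rule 2 changed 2 position(s).

2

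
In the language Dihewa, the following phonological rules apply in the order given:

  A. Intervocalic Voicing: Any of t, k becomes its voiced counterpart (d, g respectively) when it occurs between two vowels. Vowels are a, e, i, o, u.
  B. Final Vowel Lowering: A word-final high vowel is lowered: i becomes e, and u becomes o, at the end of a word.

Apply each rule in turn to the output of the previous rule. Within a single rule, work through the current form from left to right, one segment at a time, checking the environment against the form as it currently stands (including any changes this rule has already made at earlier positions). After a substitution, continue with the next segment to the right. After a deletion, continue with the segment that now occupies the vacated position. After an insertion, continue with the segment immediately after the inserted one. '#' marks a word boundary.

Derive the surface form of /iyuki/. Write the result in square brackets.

A Intervocalic Voicing: [iyuki] → [iyugi]
B Final Vowel Lowering: [iyugi] → [iyuge]

[iyuge]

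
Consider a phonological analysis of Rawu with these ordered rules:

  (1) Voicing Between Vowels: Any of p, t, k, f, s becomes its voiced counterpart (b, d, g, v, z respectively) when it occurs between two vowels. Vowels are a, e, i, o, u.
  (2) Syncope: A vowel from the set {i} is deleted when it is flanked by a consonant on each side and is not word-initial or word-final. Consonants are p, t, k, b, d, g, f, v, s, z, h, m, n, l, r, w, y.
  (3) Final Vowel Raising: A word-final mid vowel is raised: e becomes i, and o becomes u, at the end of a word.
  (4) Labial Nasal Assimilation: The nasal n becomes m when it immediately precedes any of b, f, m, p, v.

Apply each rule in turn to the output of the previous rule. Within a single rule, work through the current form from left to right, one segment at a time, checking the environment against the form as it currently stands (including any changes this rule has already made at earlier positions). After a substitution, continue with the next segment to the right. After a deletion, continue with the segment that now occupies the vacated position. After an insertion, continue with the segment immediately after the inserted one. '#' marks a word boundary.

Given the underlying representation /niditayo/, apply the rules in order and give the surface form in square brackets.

(1) Voicing Between Vowels: [niditayo] → [nididayo]
(2) Syncope: [nididayo] → [nddayo]
(3) Final Vowel Raising: [nddayo] → [nddayu]
(4) Labial Nasal Assimilation: no change — [nddayu]

[nddayu]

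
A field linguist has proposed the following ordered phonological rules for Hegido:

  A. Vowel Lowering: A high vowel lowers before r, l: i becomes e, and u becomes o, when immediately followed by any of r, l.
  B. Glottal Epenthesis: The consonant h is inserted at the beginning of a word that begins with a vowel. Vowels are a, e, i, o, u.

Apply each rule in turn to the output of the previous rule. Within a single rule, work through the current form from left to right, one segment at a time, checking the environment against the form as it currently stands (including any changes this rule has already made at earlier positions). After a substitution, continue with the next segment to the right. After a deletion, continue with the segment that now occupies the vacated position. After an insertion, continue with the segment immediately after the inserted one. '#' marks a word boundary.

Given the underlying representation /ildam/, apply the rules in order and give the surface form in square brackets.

A Vowel Lowering: [ildam] → [eldam]
B Glottal Epenthesis: [eldam] → [heldam]

[heldam]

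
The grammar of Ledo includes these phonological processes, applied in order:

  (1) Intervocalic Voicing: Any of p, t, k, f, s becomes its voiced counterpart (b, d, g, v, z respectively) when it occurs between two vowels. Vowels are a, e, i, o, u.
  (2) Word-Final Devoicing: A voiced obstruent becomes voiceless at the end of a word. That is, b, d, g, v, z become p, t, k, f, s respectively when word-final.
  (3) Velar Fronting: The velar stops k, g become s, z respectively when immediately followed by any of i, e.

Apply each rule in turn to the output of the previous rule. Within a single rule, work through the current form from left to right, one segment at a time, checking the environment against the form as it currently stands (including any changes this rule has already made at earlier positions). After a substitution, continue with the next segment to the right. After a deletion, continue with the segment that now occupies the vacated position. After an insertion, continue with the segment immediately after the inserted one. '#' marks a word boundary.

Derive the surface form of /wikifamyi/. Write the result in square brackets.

(1) Intervocalic Voicing: [wikifamyi] → [wigivamyi]
(2) Word-Final Devoicing: no change — [wigivamyi]
(3) Velar Fronting: [wigivamyi] → [wizivamyi]

[wizivamyi]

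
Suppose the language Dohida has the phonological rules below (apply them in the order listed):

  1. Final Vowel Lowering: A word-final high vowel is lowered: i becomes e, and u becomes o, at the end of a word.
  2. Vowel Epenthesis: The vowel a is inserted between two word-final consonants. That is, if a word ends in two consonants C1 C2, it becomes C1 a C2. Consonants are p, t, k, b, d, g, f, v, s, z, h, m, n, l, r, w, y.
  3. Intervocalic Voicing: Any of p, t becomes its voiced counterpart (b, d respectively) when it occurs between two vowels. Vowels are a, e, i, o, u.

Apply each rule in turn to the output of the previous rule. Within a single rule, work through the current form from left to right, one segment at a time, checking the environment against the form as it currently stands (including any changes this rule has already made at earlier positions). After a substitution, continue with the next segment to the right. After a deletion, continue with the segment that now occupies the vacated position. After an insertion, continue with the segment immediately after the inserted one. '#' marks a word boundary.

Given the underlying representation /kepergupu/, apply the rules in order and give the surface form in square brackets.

[kebergubo]

1 Final Vowel Lowering: [kepergupu] → [kepergupo]
2 Vowel Epenthesis: no change — [kepergupo]
3 Intervocalic Voicing: [kepergupo] → [kebergubo]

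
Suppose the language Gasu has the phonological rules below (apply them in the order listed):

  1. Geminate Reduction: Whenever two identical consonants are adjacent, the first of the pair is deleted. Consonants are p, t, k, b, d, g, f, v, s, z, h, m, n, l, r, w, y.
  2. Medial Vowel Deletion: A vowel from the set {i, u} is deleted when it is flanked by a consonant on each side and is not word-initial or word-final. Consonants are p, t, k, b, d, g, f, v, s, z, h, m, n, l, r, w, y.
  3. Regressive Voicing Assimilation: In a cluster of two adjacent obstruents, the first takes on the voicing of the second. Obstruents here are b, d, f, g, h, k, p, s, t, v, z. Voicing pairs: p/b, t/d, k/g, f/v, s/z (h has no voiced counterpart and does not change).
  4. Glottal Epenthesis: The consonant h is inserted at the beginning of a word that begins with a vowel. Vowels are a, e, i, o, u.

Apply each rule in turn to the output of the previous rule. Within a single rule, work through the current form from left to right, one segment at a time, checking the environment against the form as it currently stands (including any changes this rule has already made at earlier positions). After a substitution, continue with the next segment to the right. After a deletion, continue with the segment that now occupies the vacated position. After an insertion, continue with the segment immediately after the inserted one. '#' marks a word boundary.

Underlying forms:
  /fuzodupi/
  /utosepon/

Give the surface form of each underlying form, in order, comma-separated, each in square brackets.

[vzotpi], [hutosepon]

/fuzodupi/:
  1 Geminate Reduction: no change — [fuzodupi]
  2 Medial Vowel Deletion: [fuzodupi] → [fzodpi]
  3 Regressive Voicing Assimilation: [fzodpi] → [vzotpi]
  4 Glottal Epenthesis: no change — [vzotpi]
/utosepon/:
  1 Geminate Reduction: no change — [utosepon]
  2 Medial Vowel Deletion: no change — [utosepon]
  3 Regressive Voicing Assimilation: no change — [utosepon]
  4 Glottal Epenthesis: [utosepon] → [hutosepon]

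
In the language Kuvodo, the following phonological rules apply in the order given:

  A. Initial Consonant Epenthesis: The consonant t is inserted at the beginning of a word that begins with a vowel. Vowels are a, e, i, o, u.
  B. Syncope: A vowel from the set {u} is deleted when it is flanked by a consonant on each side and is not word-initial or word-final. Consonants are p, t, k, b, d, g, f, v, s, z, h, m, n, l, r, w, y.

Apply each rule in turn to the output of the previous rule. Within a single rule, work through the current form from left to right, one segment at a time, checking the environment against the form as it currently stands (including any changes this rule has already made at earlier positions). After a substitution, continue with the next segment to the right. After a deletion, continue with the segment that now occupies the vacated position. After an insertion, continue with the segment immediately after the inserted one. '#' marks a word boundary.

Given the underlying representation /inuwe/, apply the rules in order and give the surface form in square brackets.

A Initial Consonant Epenthesis: [inuwe] → [tinuwe]
B Syncope: [tinuwe] → [tinwe]

[tinwe]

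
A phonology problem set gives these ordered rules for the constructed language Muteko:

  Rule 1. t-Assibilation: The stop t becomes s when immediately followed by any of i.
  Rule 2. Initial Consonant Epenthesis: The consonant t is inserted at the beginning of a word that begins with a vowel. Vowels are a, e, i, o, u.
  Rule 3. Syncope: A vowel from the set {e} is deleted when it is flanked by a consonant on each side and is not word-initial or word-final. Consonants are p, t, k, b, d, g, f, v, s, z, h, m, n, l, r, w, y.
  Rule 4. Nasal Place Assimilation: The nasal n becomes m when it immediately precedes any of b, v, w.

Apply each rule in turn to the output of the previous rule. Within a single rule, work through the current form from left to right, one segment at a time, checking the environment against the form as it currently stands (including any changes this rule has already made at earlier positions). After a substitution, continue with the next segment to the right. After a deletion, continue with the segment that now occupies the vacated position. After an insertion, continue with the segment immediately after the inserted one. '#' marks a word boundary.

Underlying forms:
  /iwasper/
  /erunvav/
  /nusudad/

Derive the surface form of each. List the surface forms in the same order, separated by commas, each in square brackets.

[tiwaspr], [trumvav], [nusudad]

/iwasper/:
  Rule 1 t-Assibilation: no change — [iwasper]
  Rule 2 Initial Consonant Epenthesis: [iwasper] → [tiwasper]
  Rule 3 Syncope: [tiwasper] → [tiwaspr]
  Rule 4 Nasal Place Assimilation: no change — [tiwaspr]
/erunvav/:
  Rule 1 t-Assibilation: no change — [erunvav]
  Rule 2 Initial Consonant Epenthesis: [erunvav] → [terunvav]
  Rule 3 Syncope: [terunvav] → [trunvav]
  Rule 4 Nasal Place Assimilation: [trunvav] → [trumvav]
/nusudad/:
  Rule 1 t-Assibilation: no change — [nusudad]
  Rule 2 Initial Consonant Epenthesis: no change — [nusudad]
  Rule 3 Syncope: no change — [nusudad]
  Rule 4 Nasal Place Assimilation: no change — [nusudad]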